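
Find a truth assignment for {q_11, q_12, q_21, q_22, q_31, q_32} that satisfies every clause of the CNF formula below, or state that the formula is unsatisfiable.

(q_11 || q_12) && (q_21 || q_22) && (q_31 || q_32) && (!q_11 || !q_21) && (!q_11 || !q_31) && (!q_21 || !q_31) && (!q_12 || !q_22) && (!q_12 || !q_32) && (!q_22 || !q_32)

UNSATISFIABLE

Case q_11 = true:
(!q_21) alone gives q_21 = false.
(q_22) alone gives q_22 = true.
(!q_31) alone gives q_31 = false.
(q_32) alone gives q_32 = true.
Now (!q_32) is unsatisfied and unit — conflict.
Undo q_11 and try q_11 = false.
(q_12) alone gives q_12 = true.
(!q_22) alone gives q_22 = false.
(q_21) alone gives q_21 = true.
(!q_31) alone gives q_31 = false.
(q_32) alone gives q_32 = true.
Now (!q_32) is unsatisfied and unit — conflict.
Neither q_11 = true nor q_11 = false works.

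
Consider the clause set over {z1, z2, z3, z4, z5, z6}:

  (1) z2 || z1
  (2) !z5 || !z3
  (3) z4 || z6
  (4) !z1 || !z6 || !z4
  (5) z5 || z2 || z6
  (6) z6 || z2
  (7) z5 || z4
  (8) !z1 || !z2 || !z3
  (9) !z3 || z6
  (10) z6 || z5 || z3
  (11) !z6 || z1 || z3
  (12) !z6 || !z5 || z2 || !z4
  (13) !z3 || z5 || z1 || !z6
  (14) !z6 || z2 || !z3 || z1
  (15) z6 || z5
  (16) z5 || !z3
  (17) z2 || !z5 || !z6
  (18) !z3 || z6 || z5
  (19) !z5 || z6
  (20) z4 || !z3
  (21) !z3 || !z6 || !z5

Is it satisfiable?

Case z2 = true:
Case z5 = true:
From the singleton clause (!z3), z3 = false.
From the singleton clause (z6), z6 = true.
From the singleton clause (z1), z1 = true.
From the singleton clause (!z4), z4 = false.
All clauses are satisfied.
A satisfying assignment: z1=true, z2=true, z3=false, z4=false, z5=true, z6=true.

Yes, satisfiable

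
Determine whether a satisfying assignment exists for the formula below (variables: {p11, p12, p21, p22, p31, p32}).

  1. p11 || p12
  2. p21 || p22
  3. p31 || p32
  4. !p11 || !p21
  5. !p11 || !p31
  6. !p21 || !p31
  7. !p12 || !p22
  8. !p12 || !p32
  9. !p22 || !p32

Branch on p11: set p11 = true.
Unit clause (!p21) forces p21 = false.
Unit clause (p22) forces p22 = true.
Unit clause (!p31) forces p31 = false.
Unit clause (p32) forces p32 = true.
That conflicts with the unit clause (!p32).
Undo p11 and try p11 = false.
Unit clause (p12) forces p12 = true.
Unit clause (!p22) forces p22 = false.
Unit clause (p21) forces p21 = true.
Unit clause (!p31) forces p31 = false.
Unit clause (p32) forces p32 = true.
That conflicts with the unit clause (!p32).
Either choice for p11 ends in contradiction.
No assignment satisfies every clause.

No, unsatisfiable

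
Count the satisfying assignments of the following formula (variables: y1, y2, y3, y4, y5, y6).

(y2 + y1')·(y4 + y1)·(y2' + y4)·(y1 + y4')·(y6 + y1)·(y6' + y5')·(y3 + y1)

There are 2^6 = 64 truth assignments over (y1, y2, y3, y4, y5, y6).
Split on y5. With y5 = 1, the clauses containing y5 are satisfied and y5' drops from the rest; 2 of the 2^5 = 32 assignments to the other variables satisfy what remains.
With y5 = 0, by the same count on the reduced clause set, 4 assignments work.
(One model: y1=T, y2=T, y3=F, y4=T, y5=F, y6=F.)
Total: 2 + 4 = 6.

6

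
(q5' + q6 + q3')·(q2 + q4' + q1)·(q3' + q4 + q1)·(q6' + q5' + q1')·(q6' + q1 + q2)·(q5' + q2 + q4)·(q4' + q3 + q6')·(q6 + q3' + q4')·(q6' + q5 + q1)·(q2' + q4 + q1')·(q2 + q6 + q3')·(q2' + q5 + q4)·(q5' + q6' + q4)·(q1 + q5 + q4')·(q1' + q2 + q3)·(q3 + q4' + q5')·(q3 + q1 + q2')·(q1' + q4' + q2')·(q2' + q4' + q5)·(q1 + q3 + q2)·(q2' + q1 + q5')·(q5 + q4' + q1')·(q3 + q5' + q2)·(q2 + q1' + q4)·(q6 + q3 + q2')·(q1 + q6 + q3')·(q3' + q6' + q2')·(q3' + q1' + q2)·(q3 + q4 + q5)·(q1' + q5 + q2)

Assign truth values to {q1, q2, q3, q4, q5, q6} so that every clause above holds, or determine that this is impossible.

UNSATISFIABLE

Branch on q5: set q5 = 0.
Branch on q6: set q6 = 0.
Branch on q3: set q3 = 0.
Unit clause (q2') forces q2 = 0.
Unit clause (q1') forces q1 = 0.
Now (q1) is unsatisfied and unit — conflict.
Backtrack on q3: now try q3 = 1.
Unit clause (q4') forces q4 = 0.
Unit clause (q1) forces q1 = 1.
Unit clause (q2') forces q2 = 0.
Now (q2) is unsatisfied and unit — conflict.
Either choice for q3 ends in contradiction.
Backtrack on q6: now try q6 = 1.
Unit clause (q1) forces q1 = 1.
Unit clause (q4') forces q4 = 0.
Unit clause (q2') forces q2 = 0.
Now (q2) is unsatisfied and unit — conflict.
Either choice for q6 ends in contradiction.
Backtrack on q5: now try q5 = 1.
Branch on q6: set q6 = 1.
Unit clause (q1') forces q1 = 0.
Unit clause (q2) forces q2 = 1.
Now (q2') is unsatisfied and unit — conflict.
Backtrack on q6: now try q6 = 0.
Unit clause (q3') forces q3 = 0.
Unit clause (q4') forces q4 = 0.
Unit clause (q2) forces q2 = 1.
Now (q2') is unsatisfied and unit — conflict.
Either choice for q6 ends in contradiction.
Either choice for q5 ends in contradiction.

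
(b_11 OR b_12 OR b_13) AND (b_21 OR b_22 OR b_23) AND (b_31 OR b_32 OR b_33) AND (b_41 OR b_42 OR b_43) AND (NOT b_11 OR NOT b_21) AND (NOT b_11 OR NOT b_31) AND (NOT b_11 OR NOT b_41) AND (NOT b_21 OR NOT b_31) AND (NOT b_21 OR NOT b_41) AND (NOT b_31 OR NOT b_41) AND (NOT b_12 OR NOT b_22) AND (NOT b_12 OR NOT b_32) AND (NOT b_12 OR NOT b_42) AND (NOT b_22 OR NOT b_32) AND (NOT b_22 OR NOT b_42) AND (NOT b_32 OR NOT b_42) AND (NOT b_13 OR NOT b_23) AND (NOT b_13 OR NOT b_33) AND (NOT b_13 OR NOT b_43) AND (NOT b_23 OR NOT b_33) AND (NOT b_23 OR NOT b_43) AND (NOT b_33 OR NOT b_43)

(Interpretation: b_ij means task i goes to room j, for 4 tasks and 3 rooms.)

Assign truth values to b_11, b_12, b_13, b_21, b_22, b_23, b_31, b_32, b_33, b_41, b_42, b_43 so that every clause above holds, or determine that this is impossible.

UNSATISFIABLE

Branch on b_11: set b_11 = false.
Branch on b_12: set b_12 = true.
(NOT b_22) alone gives b_22 = false.
(NOT b_32) alone gives b_32 = false.
(NOT b_42) alone gives b_42 = false.
Branch on b_21: set b_21 = true.
(NOT b_31) alone gives b_31 = false.
(b_33) alone gives b_33 = true.
(NOT b_41) alone gives b_41 = false.
(b_43) alone gives b_43 = true.
But (NOT b_43) is also a unit clause — contradiction.
So b_21 must be the other value — set b_21 = false.
(b_23) alone gives b_23 = true.
(NOT b_13) alone gives b_13 = false.
(NOT b_33) alone gives b_33 = false.
(b_31) alone gives b_31 = true.
(NOT b_41) alone gives b_41 = false.
(b_43) alone gives b_43 = true.
But (NOT b_43) is also a unit clause — contradiction.
Neither b_21 = true nor b_21 = false works.
So b_12 must be the other value — set b_12 = false.
(b_13) alone gives b_13 = true.
(NOT b_23) alone gives b_23 = false.
(NOT b_33) alone gives b_33 = false.
(NOT b_43) alone gives b_43 = false.
Branch on b_21: set b_21 = true.
(NOT b_31) alone gives b_31 = false.
(b_32) alone gives b_32 = true.
(NOT b_41) alone gives b_41 = false.
(b_42) alone gives b_42 = true.
But (NOT b_42) is also a unit clause — contradiction.
So b_21 must be the other value — set b_21 = false.
(b_22) alone gives b_22 = true.
(NOT b_32) alone gives b_32 = false.
(b_31) alone gives b_31 = true.
(NOT b_41) alone gives b_41 = false.
(b_42) alone gives b_42 = true.
But (NOT b_42) is also a unit clause — contradiction.
Neither b_21 = true nor b_21 = false works.
Neither b_12 = true nor b_12 = false works.
So b_11 must be the other value — set b_11 = true.
(NOT b_21) alone gives b_21 = false.
(NOT b_31) alone gives b_31 = false.
(NOT b_41) alone gives b_41 = false.
Branch on b_22: set b_22 = true.
(NOT b_12) alone gives b_12 = false.
(NOT b_32) alone gives b_32 = false.
(b_33) alone gives b_33 = true.
(NOT b_42) alone gives b_42 = false.
(b_43) alone gives b_43 = true.
But (NOT b_43) is also a unit clause — contradiction.
So b_22 must be the other value — set b_22 = false.
(b_23) alone gives b_23 = true.
(NOT b_13) alone gives b_13 = false.
(NOT b_33) alone gives b_33 = false.
(b_32) alone gives b_32 = true.
(NOT b_12) alone gives b_12 = false.
(NOT b_42) alone gives b_42 = false.
(b_43) alone gives b_43 = true.
But (NOT b_43) is also a unit clause — contradiction.
Neither b_22 = true nor b_22 = false works.
Neither b_11 = true nor b_11 = false works.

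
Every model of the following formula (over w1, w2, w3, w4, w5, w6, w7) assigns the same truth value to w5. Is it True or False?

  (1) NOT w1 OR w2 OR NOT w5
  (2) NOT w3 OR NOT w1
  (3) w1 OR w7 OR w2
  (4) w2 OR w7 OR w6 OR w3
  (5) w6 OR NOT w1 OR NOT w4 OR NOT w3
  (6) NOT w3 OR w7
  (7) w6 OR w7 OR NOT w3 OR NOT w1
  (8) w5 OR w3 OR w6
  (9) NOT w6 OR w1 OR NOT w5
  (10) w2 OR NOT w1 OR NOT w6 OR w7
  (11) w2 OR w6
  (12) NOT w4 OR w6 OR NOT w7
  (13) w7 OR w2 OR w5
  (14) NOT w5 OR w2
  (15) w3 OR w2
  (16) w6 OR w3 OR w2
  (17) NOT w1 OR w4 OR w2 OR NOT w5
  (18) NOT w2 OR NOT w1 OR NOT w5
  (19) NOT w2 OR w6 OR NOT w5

Suppose w5 = true.
Unit clause (w2) forces w2 = true.
Unit clause (NOT w1) forces w1 = false.
Unit clause (NOT w6) forces w6 = false.
Now (w6) is unsatisfied and unit — conflict.
So every satisfying assignment has w5 = False.

False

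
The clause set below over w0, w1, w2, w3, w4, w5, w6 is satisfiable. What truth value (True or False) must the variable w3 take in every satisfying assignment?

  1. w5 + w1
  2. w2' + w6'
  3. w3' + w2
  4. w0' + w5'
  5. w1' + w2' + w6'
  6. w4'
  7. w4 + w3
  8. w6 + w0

Suppose w3 = 0.
From the singleton clause (w4'), w4 = 0.
That conflicts with the unit clause (w4).
So every satisfying assignment has w3 = True.

True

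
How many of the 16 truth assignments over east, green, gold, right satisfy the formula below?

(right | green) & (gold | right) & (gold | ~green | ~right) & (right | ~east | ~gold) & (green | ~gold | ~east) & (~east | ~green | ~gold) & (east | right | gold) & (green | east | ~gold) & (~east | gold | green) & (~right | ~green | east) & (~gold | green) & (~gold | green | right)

2

There are 2^4 = 16 truth assignments over (east, green, gold, right).
Split on right. With right = 1, the clauses containing right are satisfied and ~right drops from the rest; 1 of the 2^3 = 8 assignments to the other variables satisfy what remains.
With right = 0, by the same count on the reduced clause set, 1 assignment works.
(One model: east=F, green=F, gold=F, right=T.)
Total: 1 + 1 = 2.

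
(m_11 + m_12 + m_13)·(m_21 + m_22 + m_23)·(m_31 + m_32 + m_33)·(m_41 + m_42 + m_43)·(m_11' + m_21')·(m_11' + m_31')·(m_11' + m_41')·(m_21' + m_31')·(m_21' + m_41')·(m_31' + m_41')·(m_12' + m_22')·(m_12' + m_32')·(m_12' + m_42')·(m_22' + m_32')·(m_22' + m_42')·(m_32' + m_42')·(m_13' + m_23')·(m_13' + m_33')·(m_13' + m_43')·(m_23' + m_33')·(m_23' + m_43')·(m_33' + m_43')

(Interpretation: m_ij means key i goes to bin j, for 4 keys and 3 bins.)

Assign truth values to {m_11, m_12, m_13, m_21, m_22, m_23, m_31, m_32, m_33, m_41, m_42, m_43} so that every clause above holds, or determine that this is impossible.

Branch on m_11: set m_11 = 0.
Branch on m_12: set m_12 = 1.
From the singleton clause (m_22'), m_22 = 0.
From the singleton clause (m_32'), m_32 = 0.
From the singleton clause (m_42'), m_42 = 0.
Branch on m_21: set m_21 = 1.
From the singleton clause (m_31'), m_31 = 0.
From the singleton clause (m_33), m_33 = 1.
From the singleton clause (m_41'), m_41 = 0.
From the singleton clause (m_43), m_43 = 1.
Now (m_43') is unsatisfied and unit — conflict.
So m_21 must be the other value — set m_21 = 0.
From the singleton clause (m_23), m_23 = 1.
From the singleton clause (m_13'), m_13 = 0.
From the singleton clause (m_33'), m_33 = 0.
From the singleton clause (m_31), m_31 = 1.
From the singleton clause (m_41'), m_41 = 0.
From the singleton clause (m_43), m_43 = 1.
Now (m_43') is unsatisfied and unit — conflict.
Either choice for m_21 ends in contradiction.
So m_12 must be the other value — set m_12 = 0.
From the singleton clause (m_13), m_13 = 1.
From the singleton clause (m_23'), m_23 = 0.
From the singleton clause (m_33'), m_33 = 0.
From the singleton clause (m_43'), m_43 = 0.
Branch on m_21: set m_21 = 1.
From the singleton clause (m_31'), m_31 = 0.
From the singleton clause (m_32), m_32 = 1.
From the singleton clause (m_41'), m_41 = 0.
From the singleton clause (m_42), m_42 = 1.
Now (m_42') is unsatisfied and unit — conflict.
So m_21 must be the other value — set m_21 = 0.
From the singleton clause (m_22), m_22 = 1.
From the singleton clause (m_32'), m_32 = 0.
From the singleton clause (m_31), m_31 = 1.
From the singleton clause (m_41'), m_41 = 0.
From the singleton clause (m_42), m_42 = 1.
Now (m_42') is unsatisfied and unit — conflict.
Either choice for m_21 ends in contradiction.
Either choice for m_12 ends in contradiction.
So m_11 must be the other value — set m_11 = 1.
From the singleton clause (m_21'), m_21 = 0.
From the singleton clause (m_31'), m_31 = 0.
From the singleton clause (m_41'), m_41 = 0.
Branch on m_22: set m_22 = 1.
From the singleton clause (m_12'), m_12 = 0.
From the singleton clause (m_32'), m_32 = 0.
From the singleton clause (m_33), m_33 = 1.
From the singleton clause (m_42'), m_42 = 0.
From the singleton clause (m_43), m_43 = 1.
Now (m_43') is unsatisfied and unit — conflict.
So m_22 must be the other value — set m_22 = 0.
From the singleton clause (m_23), m_23 = 1.
From the singleton clause (m_13'), m_13 = 0.
From the singleton clause (m_33'), m_33 = 0.
From the singleton clause (m_32), m_32 = 1.
From the singleton clause (m_12'), m_12 = 0.
From the singleton clause (m_42'), m_42 = 0.
From the singleton clause (m_43), m_43 = 1.
Now (m_43') is unsatisfied and unit — conflict.
Either choice for m_22 ends in contradiction.
Either choice for m_11 ends in contradiction.

UNSATISFIABLE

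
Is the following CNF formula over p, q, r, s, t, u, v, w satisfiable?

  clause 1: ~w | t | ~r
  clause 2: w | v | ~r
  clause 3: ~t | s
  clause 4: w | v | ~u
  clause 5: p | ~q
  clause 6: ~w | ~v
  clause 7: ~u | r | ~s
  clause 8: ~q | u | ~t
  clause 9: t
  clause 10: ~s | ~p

(t) alone gives t = 1.
(s) alone gives s = 1.
(~p) alone gives p = 0.
(~q) alone gives q = 0.
Case w = 1:
(~v) alone gives v = 0.
Case u = 0:
No clause remains; r is free.
A satisfying assignment: p=0, q=0, r=1, s=1, t=1, u=0, v=0, w=1.

Yes, satisfiable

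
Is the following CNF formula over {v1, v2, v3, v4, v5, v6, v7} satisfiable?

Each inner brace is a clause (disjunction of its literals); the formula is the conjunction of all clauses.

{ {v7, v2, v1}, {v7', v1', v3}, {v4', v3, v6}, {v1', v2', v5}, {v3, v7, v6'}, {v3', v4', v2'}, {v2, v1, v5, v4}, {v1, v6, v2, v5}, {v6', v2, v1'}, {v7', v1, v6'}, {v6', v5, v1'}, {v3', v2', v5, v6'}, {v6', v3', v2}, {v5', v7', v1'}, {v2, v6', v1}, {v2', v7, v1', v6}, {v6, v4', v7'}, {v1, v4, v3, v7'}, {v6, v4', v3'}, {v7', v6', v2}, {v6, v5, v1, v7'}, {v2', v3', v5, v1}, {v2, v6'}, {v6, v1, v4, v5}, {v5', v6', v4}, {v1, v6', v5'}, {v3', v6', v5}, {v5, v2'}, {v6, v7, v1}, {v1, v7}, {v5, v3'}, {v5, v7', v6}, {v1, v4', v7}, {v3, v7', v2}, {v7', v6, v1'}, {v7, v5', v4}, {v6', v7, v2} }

Suppose v2 = 0.
The clause (v6') is unit, so v6 = 0.
Suppose v7 = 1.
The clause (v4') is unit, so v4 = 0.
The clause (v5) is unit, so v5 = 1.
The clause (v1') is unit, so v1 = 0.
The clause (v3) is unit, so v3 = 1.
Every clause now holds.
A satisfying assignment: v1 ↦ 0,  v2 ↦ 0,  v3 ↦ 1,  v4 ↦ 0,  v5 ↦ 1,  v6 ↦ 0,  v7 ↦ 1.

Yes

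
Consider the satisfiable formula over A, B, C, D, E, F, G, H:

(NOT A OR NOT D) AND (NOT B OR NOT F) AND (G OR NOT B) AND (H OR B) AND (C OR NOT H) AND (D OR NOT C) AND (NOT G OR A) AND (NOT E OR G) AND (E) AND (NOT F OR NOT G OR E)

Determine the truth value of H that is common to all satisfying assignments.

False

Suppose H = true.
Unit clause (C) forces C = true.
Unit clause (D) forces D = true.
Unit clause (NOT A) forces A = false.
Unit clause (NOT G) forces G = false.
Unit clause (NOT B) forces B = false.
Unit clause (NOT E) forces E = false.
That conflicts with the unit clause (E).
So every satisfying assignment has H = False.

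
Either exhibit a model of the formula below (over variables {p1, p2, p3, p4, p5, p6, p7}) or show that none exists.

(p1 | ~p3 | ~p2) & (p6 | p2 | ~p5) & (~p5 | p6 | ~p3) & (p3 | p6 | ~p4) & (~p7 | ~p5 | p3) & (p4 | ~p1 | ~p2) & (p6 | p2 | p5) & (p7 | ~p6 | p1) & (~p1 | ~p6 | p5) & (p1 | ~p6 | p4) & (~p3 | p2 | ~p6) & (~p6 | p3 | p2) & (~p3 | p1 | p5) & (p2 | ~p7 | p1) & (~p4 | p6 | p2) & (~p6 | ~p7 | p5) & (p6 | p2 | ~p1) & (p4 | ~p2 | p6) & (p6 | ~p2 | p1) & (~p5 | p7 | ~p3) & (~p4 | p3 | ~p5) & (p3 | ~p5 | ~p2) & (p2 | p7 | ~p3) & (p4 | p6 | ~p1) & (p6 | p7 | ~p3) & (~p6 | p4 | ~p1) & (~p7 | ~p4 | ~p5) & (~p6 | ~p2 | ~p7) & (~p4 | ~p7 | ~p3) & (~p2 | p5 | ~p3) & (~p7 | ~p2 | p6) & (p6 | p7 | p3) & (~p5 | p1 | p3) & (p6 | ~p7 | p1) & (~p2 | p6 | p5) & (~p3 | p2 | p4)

Suppose p1 = 1.
Suppose p4 = 1.
Suppose p3 = 1.
From the singleton clause (~p7), p7 = 0.
From the singleton clause (~p5), p5 = 0.
From the singleton clause (~p6), p6 = 0.
Now (p6) is unsatisfied and unit — conflict.
Undo p3 and try p3 = 0.
From the singleton clause (p6), p6 = 1.
From the singleton clause (p5), p5 = 1.
Now (~p5) is unsatisfied and unit — conflict.
Either choice for p3 ends in contradiction.
Undo p4 and try p4 = 0.
From the singleton clause (~p2), p2 = 0.
From the singleton clause (p6), p6 = 1.
Now (~p6) is unsatisfied and unit — conflict.
Either choice for p4 ends in contradiction.
Undo p1 and try p1 = 0.
Suppose p3 = 0.
From the singleton clause (~p5), p5 = 0.
Suppose p6 = 1.
From the singleton clause (p7), p7 = 1.
Now (~p7) is unsatisfied and unit — conflict.
Undo p6 and try p6 = 0.
From the singleton clause (~p4), p4 = 0.
From the singleton clause (p2), p2 = 1.
Now (~p2) is unsatisfied and unit — conflict.
Either choice for p6 ends in contradiction.
Undo p3 and try p3 = 1.
From the singleton clause (~p2), p2 = 0.
From the singleton clause (~p6), p6 = 0.
From the singleton clause (~p5), p5 = 0.
Now (p5) is unsatisfied and unit — conflict.
Either choice for p3 ends in contradiction.
Either choice for p1 ends in contradiction.

UNSATISFIABLE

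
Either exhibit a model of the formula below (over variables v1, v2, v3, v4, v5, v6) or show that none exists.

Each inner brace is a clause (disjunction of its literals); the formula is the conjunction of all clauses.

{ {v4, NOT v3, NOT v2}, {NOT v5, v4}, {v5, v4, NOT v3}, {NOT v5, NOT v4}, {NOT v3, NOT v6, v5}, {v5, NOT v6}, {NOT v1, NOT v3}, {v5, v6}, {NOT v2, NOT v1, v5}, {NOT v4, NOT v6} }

Branch on v5: set v5 = false.
Unit clause (NOT v6) forces v6 = false.
But (v6) is also a unit clause — contradiction.
Backtrack on v5: now try v5 = true.
Unit clause (v4) forces v4 = true.
But (NOT v4) is also a unit clause — contradiction.
Both values of v5 lead to a conflict.

UNSATISFIABLE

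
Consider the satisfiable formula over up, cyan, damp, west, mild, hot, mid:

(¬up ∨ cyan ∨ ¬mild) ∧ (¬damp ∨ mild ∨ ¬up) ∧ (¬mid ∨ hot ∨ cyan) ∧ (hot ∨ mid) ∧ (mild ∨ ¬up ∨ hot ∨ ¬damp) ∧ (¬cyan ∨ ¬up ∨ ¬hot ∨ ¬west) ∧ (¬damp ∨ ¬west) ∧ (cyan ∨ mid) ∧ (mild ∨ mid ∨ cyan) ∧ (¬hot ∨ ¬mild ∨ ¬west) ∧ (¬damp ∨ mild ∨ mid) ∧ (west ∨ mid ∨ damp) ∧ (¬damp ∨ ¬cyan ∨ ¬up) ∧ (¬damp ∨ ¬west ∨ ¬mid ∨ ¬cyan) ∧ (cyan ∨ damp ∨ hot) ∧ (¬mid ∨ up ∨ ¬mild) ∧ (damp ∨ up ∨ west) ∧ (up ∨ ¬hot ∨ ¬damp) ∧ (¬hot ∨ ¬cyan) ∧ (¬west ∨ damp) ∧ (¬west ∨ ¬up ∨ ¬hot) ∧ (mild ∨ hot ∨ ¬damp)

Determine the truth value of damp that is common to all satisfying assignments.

False

Suppose damp = True.
Unit clause (¬west) forces west = False.
Case mild = True:
Case up = False:
Unit clause (¬mid) forces mid = False.
Unit clause (hot) forces hot = True.
Now (¬hot) is unsatisfied and unit — conflict.
Undo up and try up = True.
Unit clause (cyan) forces cyan = True.
Now (¬cyan) is unsatisfied and unit — conflict.
Both values of up lead to a conflict.
Undo mild and try mild = False.
Unit clause (¬up) forces up = False.
Unit clause (mid) forces mid = True.
Unit clause (¬hot) forces hot = False.
Now (hot) is unsatisfied and unit — conflict.
Both values of mild lead to a conflict.
So every satisfying assignment has damp = False.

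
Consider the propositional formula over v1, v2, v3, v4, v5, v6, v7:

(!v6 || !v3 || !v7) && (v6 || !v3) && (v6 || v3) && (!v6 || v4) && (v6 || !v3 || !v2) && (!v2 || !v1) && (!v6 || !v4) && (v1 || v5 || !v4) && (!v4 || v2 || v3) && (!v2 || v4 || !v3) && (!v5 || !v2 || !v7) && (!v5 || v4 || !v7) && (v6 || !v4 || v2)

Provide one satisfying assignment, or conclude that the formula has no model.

Branch on v6: set v6 = true.
(v4) alone gives v4 = true.
But (!v4) is also a unit clause — contradiction.
Backtrack on v6: now try v6 = false.
(!v3) alone gives v3 = false.
But (v3) is also a unit clause — contradiction.
Either choice for v6 ends in contradiction.

UNSATISFIABLE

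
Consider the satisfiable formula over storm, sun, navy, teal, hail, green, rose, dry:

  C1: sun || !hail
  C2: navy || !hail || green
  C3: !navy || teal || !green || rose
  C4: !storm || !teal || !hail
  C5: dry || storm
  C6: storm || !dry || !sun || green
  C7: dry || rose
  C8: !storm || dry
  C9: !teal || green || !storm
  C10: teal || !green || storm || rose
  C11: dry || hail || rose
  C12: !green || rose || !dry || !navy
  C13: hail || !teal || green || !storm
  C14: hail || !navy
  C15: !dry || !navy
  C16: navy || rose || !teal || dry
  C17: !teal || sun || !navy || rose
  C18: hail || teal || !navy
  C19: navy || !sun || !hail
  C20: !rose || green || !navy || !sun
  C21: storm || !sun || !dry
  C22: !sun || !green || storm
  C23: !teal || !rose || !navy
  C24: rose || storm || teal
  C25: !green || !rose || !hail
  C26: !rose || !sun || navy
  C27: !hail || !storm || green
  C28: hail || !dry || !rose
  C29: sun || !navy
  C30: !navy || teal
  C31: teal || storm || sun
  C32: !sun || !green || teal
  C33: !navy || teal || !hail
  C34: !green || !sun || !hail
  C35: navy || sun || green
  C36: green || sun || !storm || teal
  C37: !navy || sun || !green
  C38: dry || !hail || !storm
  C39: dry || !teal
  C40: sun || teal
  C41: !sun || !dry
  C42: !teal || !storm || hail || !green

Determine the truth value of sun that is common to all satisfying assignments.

Suppose sun = true.
Unit clause (!dry) forces dry = false.
Unit clause (storm) forces storm = true.
Now (!storm) is unsatisfied and unit — conflict.
So every satisfying assignment has sun = False.

False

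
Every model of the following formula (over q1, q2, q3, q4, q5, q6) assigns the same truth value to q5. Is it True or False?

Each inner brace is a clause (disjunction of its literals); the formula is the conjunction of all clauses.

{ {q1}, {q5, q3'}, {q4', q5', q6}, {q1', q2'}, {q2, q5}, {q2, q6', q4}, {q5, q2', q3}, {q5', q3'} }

Suppose q5 = 0.
Unit clause (q1) forces q1 = 1.
Unit clause (q3') forces q3 = 0.
Unit clause (q2') forces q2 = 0.
That conflicts with the unit clause (q2).
So every satisfying assignment has q5 = True.

True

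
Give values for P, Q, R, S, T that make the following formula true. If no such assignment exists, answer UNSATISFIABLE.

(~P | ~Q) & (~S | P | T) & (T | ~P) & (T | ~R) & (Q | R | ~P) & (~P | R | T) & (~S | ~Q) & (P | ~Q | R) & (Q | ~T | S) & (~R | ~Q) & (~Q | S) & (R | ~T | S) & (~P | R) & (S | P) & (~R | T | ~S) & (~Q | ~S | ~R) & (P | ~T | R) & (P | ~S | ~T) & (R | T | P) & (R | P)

Try P = 1.
Unit clause (~Q) forces Q = 0.
Unit clause (T) forces T = 1.
Unit clause (R) forces R = 1.
Unit clause (S) forces S = 1.
Every clause now holds.

P ↦ 1; Q ↦ 0; R ↦ 1; S ↦ 1; T ↦ 1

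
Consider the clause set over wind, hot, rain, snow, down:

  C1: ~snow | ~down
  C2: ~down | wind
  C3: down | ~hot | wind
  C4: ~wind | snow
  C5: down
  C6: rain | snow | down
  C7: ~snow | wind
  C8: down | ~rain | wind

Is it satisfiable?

No

The clause (down) is unit, so down = 1.
The clause (~snow) is unit, so snow = 0.
The clause (wind) is unit, so wind = 1.
Now (~wind) is unsatisfied and unit — conflict.
No assignment satisfies every clause.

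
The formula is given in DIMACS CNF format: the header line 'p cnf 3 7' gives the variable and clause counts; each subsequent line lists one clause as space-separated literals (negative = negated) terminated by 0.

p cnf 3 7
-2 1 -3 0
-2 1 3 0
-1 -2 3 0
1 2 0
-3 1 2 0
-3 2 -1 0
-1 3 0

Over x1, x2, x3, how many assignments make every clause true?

1

There are 2^3 = 8 truth assignments over (x1, x2, x3).
Check each against the 7 clauses (columns in the order x1, x2, x3):
  F F F  ✗ fails (x1 ∨ x2)
  F F T  ✗ fails (x1 ∨ x2)
  F T F  ✗ fails (¬x2 ∨ x1 ∨ x3)
  F T T  ✗ fails (¬x2 ∨ x1 ∨ ¬x3)
  T F F  ✗ fails (¬x1 ∨ x3)
  T F T  ✗ fails (¬x3 ∨ x2 ∨ ¬x1)
  T T F  ✗ fails (¬x1 ∨ ¬x2 ∨ x3)
  T T T  ✓ satisfies all
1 of the 8 rows is a model.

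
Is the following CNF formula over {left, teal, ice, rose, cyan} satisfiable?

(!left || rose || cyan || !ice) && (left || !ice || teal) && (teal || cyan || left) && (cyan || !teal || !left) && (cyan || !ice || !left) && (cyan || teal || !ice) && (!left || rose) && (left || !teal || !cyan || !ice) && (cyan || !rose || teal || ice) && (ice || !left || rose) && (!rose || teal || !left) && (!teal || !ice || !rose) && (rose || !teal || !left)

Yes

Try left = false.
Try ice = false.
Try teal = true.
No clause remains; rose, cyan are free.
A satisfying assignment: left ↦ false, teal ↦ true, ice ↦ false, rose ↦ true, cyan ↦ false.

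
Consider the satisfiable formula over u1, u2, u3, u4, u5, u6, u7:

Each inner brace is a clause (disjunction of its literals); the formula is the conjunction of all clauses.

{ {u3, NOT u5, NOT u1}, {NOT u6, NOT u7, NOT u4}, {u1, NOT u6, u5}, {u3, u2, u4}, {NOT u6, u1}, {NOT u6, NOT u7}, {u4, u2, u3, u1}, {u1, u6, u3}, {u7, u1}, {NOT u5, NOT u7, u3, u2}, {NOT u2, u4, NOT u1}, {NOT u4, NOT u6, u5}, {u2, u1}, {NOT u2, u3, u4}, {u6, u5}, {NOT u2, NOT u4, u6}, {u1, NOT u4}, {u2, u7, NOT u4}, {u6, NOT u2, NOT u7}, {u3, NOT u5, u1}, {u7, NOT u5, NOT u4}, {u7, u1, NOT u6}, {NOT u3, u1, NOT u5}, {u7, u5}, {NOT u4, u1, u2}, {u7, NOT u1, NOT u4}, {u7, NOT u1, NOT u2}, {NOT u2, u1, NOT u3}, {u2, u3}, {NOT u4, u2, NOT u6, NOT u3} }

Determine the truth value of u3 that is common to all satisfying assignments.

True

Suppose u3 = false.
The clause (u2) is unit, so u2 = true.
The clause (u4) is unit, so u4 = true.
The clause (u6) is unit, so u6 = true.
The clause (NOT u7) is unit, so u7 = false.
The clause (u1) is unit, so u1 = true.
Now (NOT u1) is unsatisfied and unit — conflict.
So every satisfying assignment has u3 = True.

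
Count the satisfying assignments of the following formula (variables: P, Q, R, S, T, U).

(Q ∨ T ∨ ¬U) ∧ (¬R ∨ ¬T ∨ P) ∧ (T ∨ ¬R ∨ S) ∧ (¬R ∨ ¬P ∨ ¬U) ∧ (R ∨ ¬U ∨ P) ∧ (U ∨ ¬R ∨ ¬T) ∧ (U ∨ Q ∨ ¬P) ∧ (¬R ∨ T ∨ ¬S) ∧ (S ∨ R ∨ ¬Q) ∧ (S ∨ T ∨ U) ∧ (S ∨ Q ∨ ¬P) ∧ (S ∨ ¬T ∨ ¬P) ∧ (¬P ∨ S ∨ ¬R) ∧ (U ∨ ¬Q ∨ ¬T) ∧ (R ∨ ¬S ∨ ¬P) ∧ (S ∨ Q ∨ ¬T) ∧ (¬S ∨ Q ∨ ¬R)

3

There are 2^6 = 64 truth assignments over (P, Q, R, S, T, U).
Split on S. With S = True, the clauses containing S are satisfied and ¬S drops from the rest; 3 of the 2^5 = 32 assignments to the other variables satisfy what remains.
With S = False, by the same count on the reduced clause set, 0 assignments work.
(One model: P=F, Q=F, R=F, S=T, T=F, U=F.)
Total: 3 + 0 = 3.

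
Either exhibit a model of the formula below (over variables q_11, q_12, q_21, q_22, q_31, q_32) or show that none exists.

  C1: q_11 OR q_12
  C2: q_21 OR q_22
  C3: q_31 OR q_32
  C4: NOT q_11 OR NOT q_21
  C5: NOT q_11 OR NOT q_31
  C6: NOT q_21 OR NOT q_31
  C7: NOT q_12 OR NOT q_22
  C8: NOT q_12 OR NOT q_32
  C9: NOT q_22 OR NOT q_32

UNSATISFIABLE

Try q_11 = true.
From the singleton clause (NOT q_21), q_21 = false.
From the singleton clause (q_22), q_22 = true.
From the singleton clause (NOT q_31), q_31 = false.
From the singleton clause (q_32), q_32 = true.
That conflicts with the unit clause (NOT q_32).
Backtrack on q_11: now try q_11 = false.
From the singleton clause (q_12), q_12 = true.
From the singleton clause (NOT q_22), q_22 = false.
From the singleton clause (q_21), q_21 = true.
From the singleton clause (NOT q_31), q_31 = false.
From the singleton clause (q_32), q_32 = true.
That conflicts with the unit clause (NOT q_32).
Either choice for q_11 ends in contradiction.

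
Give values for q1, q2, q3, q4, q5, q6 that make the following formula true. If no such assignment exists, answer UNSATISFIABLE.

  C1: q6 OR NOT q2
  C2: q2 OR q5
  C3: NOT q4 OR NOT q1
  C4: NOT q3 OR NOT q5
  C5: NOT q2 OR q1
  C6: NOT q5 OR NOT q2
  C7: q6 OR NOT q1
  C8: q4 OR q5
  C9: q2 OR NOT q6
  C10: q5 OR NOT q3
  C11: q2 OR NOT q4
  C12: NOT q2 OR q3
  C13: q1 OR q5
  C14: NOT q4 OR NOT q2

Suppose q6 = false.
Unit clause (NOT q2) forces q2 = false.
Unit clause (q5) forces q5 = true.
Unit clause (NOT q3) forces q3 = false.
Unit clause (NOT q1) forces q1 = false.
Unit clause (NOT q4) forces q4 = false.
Every clause now holds.

q1 ↦ false,  q2 ↦ false,  q3 ↦ false,  q4 ↦ false,  q5 ↦ true,  q6 ↦ false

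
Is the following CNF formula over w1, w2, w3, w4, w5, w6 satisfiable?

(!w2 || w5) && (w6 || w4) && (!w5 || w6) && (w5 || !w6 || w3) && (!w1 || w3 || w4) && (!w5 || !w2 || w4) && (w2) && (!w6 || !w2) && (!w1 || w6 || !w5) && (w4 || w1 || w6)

From the singleton clause (w2), w2 = true.
From the singleton clause (w5), w5 = true.
From the singleton clause (w6), w6 = true.
That conflicts with the unit clause (!w6).
No assignment satisfies every clause.

No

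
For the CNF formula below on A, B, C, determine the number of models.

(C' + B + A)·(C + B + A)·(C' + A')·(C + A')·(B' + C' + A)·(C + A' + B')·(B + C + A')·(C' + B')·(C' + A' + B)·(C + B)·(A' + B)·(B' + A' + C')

There are 2^3 = 8 truth assignments over (A, B, C).
Split on C. With C = 1, the clauses containing C are satisfied and C' drops from the rest; 0 of the 2^2 = 4 assignments to the other variables satisfy what remains.
With C = 0, by the same count on the reduced clause set, 1 assignment works.
Total: 0 + 1 = 1.

1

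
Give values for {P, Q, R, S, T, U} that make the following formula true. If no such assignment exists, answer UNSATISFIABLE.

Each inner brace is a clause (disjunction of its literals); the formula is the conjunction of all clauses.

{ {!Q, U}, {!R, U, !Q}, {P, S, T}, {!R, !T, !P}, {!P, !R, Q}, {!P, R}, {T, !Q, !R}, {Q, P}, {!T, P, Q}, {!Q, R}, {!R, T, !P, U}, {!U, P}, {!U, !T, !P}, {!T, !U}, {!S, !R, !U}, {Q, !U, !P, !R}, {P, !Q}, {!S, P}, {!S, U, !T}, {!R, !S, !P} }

Suppose Q = false.
Unit clause (P) forces P = true.
Unit clause (!R) forces R = false.
That conflicts with the unit clause (R).
That branch fails; take Q = true instead.
Unit clause (U) forces U = true.
Unit clause (R) forces R = true.
Unit clause (T) forces T = true.
That conflicts with the unit clause (!T).
Both values of Q lead to a conflict.

UNSATISFIABLE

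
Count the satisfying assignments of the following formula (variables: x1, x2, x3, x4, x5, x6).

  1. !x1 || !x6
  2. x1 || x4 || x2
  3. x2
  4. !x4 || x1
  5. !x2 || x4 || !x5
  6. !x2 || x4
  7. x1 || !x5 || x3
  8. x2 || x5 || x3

There are 2^6 = 64 truth assignments over (x1, x2, x3, x4, x5, x6).
Split on x1. With x1 = true, the clauses containing x1 are satisfied and !x1 drops from the rest; 4 of the 2^5 = 32 assignments to the other variables satisfy what remains.
With x1 = false, by the same count on the reduced clause set, 0 assignments work.
Total: 4 + 0 = 4.

4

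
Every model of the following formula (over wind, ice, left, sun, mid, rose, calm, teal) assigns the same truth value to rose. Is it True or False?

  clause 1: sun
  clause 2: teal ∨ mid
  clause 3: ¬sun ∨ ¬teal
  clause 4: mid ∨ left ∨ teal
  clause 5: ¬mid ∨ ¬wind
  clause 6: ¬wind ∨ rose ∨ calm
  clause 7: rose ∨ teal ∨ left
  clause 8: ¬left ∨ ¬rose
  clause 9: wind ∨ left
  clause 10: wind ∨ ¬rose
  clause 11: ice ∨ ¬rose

False

Suppose rose = True.
From the singleton clause (sun), sun = True.
From the singleton clause (¬teal), teal = False.
From the singleton clause (mid), mid = True.
From the singleton clause (¬wind), wind = False.
That conflicts with the unit clause (wind).
So every satisfying assignment has rose = False.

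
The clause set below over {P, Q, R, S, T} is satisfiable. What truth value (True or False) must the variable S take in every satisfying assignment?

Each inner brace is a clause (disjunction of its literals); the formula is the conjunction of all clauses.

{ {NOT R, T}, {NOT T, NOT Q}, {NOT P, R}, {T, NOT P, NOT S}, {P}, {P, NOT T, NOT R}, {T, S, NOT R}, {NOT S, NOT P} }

False

Suppose S = true.
From the singleton clause (P), P = true.
That conflicts with the unit clause (NOT P).
So every satisfying assignment has S = False.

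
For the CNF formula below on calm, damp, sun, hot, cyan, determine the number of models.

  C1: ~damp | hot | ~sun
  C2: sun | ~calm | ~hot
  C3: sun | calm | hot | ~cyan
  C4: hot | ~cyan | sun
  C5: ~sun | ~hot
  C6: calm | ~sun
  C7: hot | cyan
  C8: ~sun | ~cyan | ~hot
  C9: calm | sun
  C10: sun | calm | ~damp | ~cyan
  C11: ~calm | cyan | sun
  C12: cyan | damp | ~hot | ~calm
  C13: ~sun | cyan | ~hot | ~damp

1

There are 2^5 = 32 truth assignments over (calm, damp, sun, hot, cyan).
Split on damp. With damp = 1, the clauses containing damp are satisfied and ~damp drops from the rest; 0 of the 2^4 = 16 assignments to the other variables satisfy what remains.
With damp = 0, by the same count on the reduced clause set, 1 assignment works.
(One model: calm=T, damp=F, sun=T, hot=F, cyan=T.)
Total: 0 + 1 = 1.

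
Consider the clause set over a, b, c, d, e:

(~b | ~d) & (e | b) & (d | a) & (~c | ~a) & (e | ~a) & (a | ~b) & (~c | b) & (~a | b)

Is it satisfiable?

Suppose b = 1.
From the singleton clause (~d), d = 0.
From the singleton clause (a), a = 1.
From the singleton clause (~c), c = 0.
From the singleton clause (e), e = 1.
This assignment satisfies each clause.
A satisfying assignment: a: 1; b: 1; c: 0; d: 0; e: 1.

Yes, satisfiable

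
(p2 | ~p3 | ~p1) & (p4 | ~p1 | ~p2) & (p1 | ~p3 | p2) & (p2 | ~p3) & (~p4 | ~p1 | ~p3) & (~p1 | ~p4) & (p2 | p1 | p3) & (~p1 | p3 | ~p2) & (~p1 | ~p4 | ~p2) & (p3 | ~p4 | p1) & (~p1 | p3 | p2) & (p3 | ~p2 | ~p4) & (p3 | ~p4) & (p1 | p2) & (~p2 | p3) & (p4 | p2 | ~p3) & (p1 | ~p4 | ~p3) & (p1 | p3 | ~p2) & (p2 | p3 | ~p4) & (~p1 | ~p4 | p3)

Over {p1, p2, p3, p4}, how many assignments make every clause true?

There are 2^4 = 16 truth assignments over (p1, p2, p3, p4).
Check each against the 20 clauses (columns in the order p1, p2, p3, p4):
  F F F F  ✗ fails (p2 | p1 | p3)
  F F F T  ✗ fails (p2 | p1 | p3)
  F F T F  ✗ fails (p1 | ~p3 | p2)
  F F T T  ✗ fails (p1 | ~p3 | p2)
  F T F F  ✗ fails (~p2 | p3)
  F T F T  ✗ fails (p3 | ~p4 | p1)
  F T T F  ✓ satisfies all
  F T T T  ✗ fails (p1 | ~p4 | ~p3)
  T F F F  ✗ fails (~p1 | p3 | p2)
  T F F T  ✗ fails (~p1 | ~p4)
  T F T F  ✗ fails (p2 | ~p3 | ~p1)
  T F T T  ✗ fails (p2 | ~p3 | ~p1)
  T T F F  ✗ fails (p4 | ~p1 | ~p2)
  T T F T  ✗ fails (~p1 | ~p4)
  T T T F  ✗ fails (p4 | ~p1 | ~p2)
  T T T T  ✗ fails (~p4 | ~p1 | ~p3)
1 of the 16 rows is a model.

1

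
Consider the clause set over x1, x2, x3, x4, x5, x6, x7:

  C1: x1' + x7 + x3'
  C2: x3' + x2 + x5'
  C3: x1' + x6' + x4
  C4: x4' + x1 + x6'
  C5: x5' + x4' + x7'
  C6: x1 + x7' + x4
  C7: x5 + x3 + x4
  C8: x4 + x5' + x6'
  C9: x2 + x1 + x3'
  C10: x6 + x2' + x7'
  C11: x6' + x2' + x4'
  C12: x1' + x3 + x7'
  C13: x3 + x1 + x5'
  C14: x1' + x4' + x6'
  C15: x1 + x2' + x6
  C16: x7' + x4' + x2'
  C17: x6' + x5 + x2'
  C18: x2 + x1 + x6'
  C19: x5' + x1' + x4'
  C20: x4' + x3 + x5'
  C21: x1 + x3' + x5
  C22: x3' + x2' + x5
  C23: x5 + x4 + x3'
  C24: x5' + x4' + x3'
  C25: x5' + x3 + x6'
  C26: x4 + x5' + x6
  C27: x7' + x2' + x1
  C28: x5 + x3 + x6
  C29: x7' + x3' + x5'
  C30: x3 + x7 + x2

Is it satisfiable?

Case x1 = 1:
Case x7 = 1:
From the singleton clause (x3), x3 = 1.
From the singleton clause (x5'), x5 = 0.
From the singleton clause (x2'), x2 = 0.
From the singleton clause (x4), x4 = 1.
From the singleton clause (x6'), x6 = 0.
This assignment satisfies each clause.
A satisfying assignment: x1: 1,  x2: 0,  x3: 1,  x4: 1,  x5: 0,  x6: 0,  x7: 1.

Yes, satisfiable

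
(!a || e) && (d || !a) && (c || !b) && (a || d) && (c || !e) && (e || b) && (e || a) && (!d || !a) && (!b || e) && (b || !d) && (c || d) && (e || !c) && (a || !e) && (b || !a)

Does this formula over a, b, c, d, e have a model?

No

Branch on a: set a = false.
From the singleton clause (d), d = true.
From the singleton clause (e), e = true.
That conflicts with the unit clause (!e).
That branch fails; take a = true instead.
From the singleton clause (e), e = true.
From the singleton clause (d), d = true.
That conflicts with the unit clause (!d).
Neither a = true nor a = false works.
No assignment satisfies every clause.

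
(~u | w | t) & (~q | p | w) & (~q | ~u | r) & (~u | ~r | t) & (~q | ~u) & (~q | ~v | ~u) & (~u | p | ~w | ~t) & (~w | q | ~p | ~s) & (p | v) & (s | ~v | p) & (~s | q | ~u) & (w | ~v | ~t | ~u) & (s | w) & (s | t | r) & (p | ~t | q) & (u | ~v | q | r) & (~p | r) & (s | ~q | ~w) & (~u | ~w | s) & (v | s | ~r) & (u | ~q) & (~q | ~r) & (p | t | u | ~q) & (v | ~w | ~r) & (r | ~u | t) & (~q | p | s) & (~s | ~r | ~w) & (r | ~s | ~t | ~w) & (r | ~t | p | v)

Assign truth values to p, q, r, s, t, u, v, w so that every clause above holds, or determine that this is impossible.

p ↦ 1, q ↦ 0, r ↦ 1, s ↦ 0, t ↦ 0, u ↦ 0, v ↦ 1, w ↦ 1

Case q = 0:
Case p = 1:
The clause (r) is unit, so r = 1.
Case u = 0:
Case w = 1:
The clause (~s) is unit, so s = 0.
The clause (v) is unit, so v = 1.
All clauses hold; t can take either value.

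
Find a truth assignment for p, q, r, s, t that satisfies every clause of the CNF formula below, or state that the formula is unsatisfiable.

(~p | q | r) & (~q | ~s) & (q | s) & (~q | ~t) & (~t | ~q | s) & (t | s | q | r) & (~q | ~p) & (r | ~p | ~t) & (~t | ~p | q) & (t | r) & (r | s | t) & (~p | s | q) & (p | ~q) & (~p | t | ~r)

p ↦ 0, q ↦ 0, r ↦ 1, s ↦ 1, t ↦ 0

Case q = 0:
Unit clause (s) forces s = 1.
Case p = 0:
Case t = 0:
Unit clause (r) forces r = 1.
All clauses are satisfied.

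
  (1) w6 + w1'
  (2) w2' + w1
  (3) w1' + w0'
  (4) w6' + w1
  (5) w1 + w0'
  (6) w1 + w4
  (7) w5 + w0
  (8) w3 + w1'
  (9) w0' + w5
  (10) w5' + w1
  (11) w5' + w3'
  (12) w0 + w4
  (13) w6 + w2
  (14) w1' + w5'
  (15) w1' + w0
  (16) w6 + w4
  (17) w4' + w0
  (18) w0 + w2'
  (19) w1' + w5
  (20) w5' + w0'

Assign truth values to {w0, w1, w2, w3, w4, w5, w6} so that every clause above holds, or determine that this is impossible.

UNSATISFIABLE

Try w6 = 1.
From the singleton clause (w1), w1 = 1.
From the singleton clause (w0'), w0 = 0.
But (w0) is also a unit clause — contradiction.
Undo w6 and try w6 = 0.
From the singleton clause (w1'), w1 = 0.
From the singleton clause (w2'), w2 = 0.
But (w2) is also a unit clause — contradiction.
Both values of w6 lead to a conflict.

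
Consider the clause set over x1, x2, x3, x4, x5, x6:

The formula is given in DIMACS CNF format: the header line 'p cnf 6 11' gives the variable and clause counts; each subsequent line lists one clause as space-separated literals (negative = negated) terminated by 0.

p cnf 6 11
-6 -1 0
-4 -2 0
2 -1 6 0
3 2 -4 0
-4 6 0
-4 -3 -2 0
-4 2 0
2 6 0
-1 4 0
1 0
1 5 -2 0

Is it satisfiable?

No

From the singleton clause (x1), x1 = True.
From the singleton clause (¬x6), x6 = False.
From the singleton clause (x2), x2 = True.
From the singleton clause (¬x4), x4 = False.
But (x4) is also a unit clause — contradiction.
No assignment satisfies every clause.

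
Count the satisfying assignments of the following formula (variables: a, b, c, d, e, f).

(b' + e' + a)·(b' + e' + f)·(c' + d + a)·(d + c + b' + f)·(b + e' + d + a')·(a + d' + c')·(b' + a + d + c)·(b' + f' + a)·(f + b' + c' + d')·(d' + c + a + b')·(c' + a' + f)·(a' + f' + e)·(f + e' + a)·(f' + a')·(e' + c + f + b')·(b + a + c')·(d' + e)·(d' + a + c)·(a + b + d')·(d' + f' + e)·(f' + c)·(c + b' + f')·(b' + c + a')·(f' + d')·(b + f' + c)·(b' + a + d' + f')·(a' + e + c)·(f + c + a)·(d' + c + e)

1

There are 2^6 = 64 truth assignments over (a, b, c, d, e, f).
Split on a. With a = 1, the clauses containing a are satisfied and a' drops from the rest; 1 of the 2^5 = 32 assignments to the other variables satisfy what remains.
With a = 0, by the same count on the reduced clause set, 0 assignments work.
Total: 1 + 0 = 1.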